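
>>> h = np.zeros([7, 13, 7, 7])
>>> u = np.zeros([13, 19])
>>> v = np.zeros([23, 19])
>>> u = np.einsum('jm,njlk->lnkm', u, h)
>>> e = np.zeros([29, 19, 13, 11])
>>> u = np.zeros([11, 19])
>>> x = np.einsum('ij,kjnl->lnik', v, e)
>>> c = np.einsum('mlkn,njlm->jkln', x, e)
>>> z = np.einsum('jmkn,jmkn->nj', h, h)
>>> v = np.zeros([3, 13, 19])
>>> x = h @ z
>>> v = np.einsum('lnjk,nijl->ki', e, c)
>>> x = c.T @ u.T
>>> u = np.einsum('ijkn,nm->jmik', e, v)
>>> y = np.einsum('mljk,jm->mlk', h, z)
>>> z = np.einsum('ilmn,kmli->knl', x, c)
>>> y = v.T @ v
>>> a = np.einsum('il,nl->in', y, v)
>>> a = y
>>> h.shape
(7, 13, 7, 7)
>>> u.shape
(19, 23, 29, 13)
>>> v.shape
(11, 23)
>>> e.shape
(29, 19, 13, 11)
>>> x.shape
(29, 13, 23, 11)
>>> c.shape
(19, 23, 13, 29)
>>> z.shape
(19, 11, 13)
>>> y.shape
(23, 23)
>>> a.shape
(23, 23)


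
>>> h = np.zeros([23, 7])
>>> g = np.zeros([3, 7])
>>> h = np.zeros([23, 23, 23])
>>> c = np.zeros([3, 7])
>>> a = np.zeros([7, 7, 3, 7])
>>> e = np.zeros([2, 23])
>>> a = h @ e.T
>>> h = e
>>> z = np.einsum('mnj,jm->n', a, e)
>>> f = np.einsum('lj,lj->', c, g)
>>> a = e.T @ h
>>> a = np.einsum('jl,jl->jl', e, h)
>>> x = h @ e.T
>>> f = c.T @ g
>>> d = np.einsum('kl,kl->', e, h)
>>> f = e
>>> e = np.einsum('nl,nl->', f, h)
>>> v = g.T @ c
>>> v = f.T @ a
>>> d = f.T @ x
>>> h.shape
(2, 23)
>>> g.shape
(3, 7)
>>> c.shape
(3, 7)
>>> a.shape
(2, 23)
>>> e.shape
()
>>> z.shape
(23,)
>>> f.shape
(2, 23)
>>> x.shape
(2, 2)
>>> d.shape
(23, 2)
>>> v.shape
(23, 23)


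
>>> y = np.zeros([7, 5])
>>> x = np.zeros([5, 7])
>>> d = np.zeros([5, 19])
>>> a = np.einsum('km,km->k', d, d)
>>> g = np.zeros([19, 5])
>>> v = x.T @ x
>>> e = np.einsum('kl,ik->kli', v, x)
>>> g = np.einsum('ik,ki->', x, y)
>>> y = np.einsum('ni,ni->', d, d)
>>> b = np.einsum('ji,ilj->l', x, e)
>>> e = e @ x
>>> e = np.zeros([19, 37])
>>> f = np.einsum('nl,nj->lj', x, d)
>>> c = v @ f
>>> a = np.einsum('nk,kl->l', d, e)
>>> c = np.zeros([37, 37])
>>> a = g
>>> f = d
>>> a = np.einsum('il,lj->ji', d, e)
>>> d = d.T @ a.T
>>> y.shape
()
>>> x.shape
(5, 7)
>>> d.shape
(19, 37)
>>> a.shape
(37, 5)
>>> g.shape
()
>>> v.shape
(7, 7)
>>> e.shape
(19, 37)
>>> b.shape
(7,)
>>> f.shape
(5, 19)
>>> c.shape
(37, 37)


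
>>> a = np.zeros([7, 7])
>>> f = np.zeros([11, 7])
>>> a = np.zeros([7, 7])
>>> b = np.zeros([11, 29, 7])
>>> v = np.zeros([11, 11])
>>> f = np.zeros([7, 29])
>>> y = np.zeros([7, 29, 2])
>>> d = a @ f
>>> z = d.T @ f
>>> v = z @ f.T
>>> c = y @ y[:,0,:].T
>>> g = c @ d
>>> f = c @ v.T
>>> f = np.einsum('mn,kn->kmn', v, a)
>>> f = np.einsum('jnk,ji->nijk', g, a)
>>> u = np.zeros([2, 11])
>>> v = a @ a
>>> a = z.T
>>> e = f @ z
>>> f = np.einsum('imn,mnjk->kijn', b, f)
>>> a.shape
(29, 29)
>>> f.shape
(29, 11, 7, 7)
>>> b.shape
(11, 29, 7)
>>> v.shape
(7, 7)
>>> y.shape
(7, 29, 2)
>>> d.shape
(7, 29)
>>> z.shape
(29, 29)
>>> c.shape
(7, 29, 7)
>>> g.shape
(7, 29, 29)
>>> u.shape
(2, 11)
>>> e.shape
(29, 7, 7, 29)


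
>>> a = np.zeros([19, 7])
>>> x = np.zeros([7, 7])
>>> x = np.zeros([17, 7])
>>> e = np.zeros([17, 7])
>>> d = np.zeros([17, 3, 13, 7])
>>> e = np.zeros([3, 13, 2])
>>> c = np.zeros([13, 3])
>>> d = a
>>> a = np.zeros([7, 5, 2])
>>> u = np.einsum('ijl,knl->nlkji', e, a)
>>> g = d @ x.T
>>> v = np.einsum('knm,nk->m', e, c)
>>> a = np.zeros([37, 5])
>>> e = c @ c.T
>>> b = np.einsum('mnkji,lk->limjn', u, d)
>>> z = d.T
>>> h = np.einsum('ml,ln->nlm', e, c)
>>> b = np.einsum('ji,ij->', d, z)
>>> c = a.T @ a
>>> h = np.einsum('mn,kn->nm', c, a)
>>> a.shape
(37, 5)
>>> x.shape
(17, 7)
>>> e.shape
(13, 13)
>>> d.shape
(19, 7)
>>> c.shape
(5, 5)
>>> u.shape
(5, 2, 7, 13, 3)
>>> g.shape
(19, 17)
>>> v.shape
(2,)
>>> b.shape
()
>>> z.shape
(7, 19)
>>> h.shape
(5, 5)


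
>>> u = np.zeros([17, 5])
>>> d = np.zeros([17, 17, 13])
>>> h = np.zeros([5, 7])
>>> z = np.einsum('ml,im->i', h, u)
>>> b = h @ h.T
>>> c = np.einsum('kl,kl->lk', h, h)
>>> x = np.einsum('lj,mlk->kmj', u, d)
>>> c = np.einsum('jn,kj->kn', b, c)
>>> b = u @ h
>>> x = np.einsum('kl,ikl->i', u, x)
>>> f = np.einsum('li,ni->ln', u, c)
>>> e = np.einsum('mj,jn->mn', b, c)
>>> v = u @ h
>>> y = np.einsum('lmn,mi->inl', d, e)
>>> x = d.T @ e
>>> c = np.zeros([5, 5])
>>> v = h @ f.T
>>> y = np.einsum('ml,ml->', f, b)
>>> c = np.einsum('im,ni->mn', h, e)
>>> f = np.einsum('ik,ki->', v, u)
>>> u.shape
(17, 5)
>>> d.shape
(17, 17, 13)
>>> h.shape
(5, 7)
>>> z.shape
(17,)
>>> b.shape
(17, 7)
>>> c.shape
(7, 17)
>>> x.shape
(13, 17, 5)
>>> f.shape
()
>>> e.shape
(17, 5)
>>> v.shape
(5, 17)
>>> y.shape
()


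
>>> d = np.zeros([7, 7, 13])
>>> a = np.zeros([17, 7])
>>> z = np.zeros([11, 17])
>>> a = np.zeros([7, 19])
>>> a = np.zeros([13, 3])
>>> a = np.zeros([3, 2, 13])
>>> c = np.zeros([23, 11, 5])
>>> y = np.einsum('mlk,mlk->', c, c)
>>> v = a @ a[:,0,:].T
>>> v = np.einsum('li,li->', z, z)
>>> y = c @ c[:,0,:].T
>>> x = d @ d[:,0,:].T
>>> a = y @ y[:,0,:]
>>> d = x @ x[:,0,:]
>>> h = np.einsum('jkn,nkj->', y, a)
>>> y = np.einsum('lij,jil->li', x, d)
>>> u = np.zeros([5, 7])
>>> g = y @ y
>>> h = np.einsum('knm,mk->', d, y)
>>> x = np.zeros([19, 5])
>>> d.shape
(7, 7, 7)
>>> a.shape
(23, 11, 23)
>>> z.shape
(11, 17)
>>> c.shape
(23, 11, 5)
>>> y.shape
(7, 7)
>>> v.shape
()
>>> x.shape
(19, 5)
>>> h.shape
()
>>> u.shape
(5, 7)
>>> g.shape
(7, 7)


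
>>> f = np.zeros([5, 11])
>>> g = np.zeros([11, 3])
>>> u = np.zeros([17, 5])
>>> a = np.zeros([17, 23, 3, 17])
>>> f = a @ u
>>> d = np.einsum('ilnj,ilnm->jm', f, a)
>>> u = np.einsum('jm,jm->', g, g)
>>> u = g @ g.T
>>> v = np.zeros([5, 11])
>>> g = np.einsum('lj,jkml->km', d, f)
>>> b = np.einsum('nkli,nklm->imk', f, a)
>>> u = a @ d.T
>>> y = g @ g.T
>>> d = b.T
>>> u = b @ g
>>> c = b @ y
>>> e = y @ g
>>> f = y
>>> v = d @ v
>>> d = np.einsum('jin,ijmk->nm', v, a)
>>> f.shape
(23, 23)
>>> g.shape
(23, 3)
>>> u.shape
(5, 17, 3)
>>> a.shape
(17, 23, 3, 17)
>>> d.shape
(11, 3)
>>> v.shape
(23, 17, 11)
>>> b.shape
(5, 17, 23)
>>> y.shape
(23, 23)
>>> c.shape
(5, 17, 23)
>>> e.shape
(23, 3)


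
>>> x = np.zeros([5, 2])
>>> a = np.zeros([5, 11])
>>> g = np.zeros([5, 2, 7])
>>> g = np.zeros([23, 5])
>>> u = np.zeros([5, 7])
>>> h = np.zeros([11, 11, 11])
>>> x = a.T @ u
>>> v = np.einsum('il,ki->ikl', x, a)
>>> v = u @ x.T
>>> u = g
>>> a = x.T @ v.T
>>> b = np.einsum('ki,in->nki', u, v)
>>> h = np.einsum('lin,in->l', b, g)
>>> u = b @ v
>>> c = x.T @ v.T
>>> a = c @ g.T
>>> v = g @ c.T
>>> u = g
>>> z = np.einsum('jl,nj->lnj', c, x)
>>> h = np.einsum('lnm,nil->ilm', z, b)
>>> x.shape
(11, 7)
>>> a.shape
(7, 23)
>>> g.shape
(23, 5)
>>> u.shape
(23, 5)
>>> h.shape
(23, 5, 7)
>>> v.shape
(23, 7)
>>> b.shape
(11, 23, 5)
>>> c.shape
(7, 5)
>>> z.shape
(5, 11, 7)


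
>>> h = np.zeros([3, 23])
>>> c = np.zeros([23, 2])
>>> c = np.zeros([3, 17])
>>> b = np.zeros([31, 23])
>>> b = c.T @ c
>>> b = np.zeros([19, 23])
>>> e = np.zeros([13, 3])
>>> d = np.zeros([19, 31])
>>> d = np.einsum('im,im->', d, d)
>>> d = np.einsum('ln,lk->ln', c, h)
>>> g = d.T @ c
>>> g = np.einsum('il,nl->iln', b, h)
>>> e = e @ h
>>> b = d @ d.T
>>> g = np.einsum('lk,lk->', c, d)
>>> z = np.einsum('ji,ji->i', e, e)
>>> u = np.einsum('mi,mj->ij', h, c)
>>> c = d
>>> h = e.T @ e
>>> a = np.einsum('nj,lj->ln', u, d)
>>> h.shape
(23, 23)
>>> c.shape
(3, 17)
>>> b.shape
(3, 3)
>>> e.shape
(13, 23)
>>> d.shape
(3, 17)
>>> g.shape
()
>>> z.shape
(23,)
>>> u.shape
(23, 17)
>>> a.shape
(3, 23)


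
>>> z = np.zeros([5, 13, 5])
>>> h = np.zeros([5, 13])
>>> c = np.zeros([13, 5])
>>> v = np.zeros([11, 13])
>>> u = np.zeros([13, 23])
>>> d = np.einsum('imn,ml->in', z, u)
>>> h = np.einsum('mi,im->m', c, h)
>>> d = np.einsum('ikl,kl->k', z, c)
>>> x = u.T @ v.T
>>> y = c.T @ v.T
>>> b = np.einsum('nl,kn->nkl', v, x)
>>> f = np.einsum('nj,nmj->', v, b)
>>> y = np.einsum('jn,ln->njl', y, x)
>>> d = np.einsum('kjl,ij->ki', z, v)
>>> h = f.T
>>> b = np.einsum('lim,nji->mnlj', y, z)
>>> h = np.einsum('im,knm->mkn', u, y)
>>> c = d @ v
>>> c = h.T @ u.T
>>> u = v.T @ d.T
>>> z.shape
(5, 13, 5)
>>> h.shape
(23, 11, 5)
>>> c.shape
(5, 11, 13)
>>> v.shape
(11, 13)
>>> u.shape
(13, 5)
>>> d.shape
(5, 11)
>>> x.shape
(23, 11)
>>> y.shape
(11, 5, 23)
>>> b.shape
(23, 5, 11, 13)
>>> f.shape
()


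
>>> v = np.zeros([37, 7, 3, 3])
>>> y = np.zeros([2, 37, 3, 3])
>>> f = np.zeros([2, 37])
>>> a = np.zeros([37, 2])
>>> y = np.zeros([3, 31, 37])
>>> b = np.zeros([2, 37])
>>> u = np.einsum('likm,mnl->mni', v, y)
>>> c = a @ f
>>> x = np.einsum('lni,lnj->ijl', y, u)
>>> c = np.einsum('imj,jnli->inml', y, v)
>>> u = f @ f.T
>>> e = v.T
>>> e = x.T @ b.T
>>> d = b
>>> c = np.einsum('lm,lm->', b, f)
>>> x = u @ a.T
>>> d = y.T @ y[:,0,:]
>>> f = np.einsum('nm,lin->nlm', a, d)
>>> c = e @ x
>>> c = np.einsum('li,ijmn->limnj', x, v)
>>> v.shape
(37, 7, 3, 3)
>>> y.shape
(3, 31, 37)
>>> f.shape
(37, 37, 2)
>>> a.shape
(37, 2)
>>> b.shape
(2, 37)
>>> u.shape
(2, 2)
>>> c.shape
(2, 37, 3, 3, 7)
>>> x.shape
(2, 37)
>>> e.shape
(3, 7, 2)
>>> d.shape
(37, 31, 37)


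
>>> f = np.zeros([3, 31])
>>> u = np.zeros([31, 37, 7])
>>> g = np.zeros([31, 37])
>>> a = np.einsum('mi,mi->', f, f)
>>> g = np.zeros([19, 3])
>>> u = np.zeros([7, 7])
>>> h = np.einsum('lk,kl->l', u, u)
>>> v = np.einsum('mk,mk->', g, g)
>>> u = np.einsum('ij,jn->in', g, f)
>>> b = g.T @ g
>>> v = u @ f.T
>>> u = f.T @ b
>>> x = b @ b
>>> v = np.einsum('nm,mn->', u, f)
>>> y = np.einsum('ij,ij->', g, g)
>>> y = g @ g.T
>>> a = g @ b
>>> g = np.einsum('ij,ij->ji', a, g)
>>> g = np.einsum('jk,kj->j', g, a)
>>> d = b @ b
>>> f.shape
(3, 31)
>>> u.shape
(31, 3)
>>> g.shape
(3,)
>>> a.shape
(19, 3)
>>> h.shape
(7,)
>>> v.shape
()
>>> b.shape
(3, 3)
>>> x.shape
(3, 3)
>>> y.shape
(19, 19)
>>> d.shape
(3, 3)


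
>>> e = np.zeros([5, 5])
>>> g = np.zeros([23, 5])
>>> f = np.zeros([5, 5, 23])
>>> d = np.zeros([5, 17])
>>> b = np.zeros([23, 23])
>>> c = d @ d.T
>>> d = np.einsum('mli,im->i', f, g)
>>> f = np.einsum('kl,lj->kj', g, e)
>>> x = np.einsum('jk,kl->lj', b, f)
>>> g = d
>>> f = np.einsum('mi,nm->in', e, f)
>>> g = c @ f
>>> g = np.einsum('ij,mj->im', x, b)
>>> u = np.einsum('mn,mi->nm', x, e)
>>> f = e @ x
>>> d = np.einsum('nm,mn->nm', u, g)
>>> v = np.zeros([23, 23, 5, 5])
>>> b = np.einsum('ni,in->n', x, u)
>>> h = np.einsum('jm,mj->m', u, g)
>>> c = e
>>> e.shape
(5, 5)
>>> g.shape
(5, 23)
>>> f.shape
(5, 23)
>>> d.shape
(23, 5)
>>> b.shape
(5,)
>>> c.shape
(5, 5)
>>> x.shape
(5, 23)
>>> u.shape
(23, 5)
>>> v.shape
(23, 23, 5, 5)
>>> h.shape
(5,)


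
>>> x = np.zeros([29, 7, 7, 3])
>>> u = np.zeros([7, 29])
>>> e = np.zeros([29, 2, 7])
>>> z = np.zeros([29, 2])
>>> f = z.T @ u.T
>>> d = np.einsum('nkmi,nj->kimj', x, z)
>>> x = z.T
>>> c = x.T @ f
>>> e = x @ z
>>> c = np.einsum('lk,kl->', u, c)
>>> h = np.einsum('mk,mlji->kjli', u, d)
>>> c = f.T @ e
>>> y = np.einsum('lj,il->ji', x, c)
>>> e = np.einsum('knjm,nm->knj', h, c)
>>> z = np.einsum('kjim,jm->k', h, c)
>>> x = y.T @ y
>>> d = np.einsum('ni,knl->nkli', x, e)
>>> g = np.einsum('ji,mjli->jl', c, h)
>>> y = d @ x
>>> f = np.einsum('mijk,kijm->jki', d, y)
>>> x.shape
(7, 7)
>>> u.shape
(7, 29)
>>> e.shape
(29, 7, 3)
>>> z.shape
(29,)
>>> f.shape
(3, 7, 29)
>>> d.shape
(7, 29, 3, 7)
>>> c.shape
(7, 2)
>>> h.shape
(29, 7, 3, 2)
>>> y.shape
(7, 29, 3, 7)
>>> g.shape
(7, 3)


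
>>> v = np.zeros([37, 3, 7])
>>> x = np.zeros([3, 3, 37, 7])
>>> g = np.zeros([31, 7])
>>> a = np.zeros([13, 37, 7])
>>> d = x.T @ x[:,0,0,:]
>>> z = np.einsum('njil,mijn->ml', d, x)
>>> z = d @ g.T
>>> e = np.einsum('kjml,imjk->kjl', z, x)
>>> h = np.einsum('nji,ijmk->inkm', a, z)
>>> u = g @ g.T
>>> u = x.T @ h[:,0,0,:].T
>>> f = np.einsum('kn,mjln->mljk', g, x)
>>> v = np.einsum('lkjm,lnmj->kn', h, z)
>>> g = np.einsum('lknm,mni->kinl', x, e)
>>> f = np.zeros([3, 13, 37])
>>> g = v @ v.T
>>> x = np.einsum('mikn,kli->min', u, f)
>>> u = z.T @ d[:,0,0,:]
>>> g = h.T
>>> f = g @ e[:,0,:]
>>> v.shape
(13, 37)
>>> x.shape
(7, 37, 7)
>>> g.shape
(3, 31, 13, 7)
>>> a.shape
(13, 37, 7)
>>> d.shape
(7, 37, 3, 7)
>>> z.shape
(7, 37, 3, 31)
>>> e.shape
(7, 37, 31)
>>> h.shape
(7, 13, 31, 3)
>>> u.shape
(31, 3, 37, 7)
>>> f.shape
(3, 31, 13, 31)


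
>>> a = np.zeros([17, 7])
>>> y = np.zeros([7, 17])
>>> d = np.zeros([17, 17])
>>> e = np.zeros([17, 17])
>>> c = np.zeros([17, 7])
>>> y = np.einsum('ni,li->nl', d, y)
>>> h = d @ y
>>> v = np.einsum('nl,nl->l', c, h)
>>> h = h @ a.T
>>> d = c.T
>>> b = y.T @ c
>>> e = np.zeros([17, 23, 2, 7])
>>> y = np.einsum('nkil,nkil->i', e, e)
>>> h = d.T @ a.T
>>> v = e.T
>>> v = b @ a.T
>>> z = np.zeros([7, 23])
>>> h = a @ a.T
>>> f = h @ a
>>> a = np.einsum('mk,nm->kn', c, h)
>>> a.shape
(7, 17)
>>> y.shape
(2,)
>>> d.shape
(7, 17)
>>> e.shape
(17, 23, 2, 7)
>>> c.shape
(17, 7)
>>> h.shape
(17, 17)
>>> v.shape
(7, 17)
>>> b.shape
(7, 7)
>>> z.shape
(7, 23)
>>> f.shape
(17, 7)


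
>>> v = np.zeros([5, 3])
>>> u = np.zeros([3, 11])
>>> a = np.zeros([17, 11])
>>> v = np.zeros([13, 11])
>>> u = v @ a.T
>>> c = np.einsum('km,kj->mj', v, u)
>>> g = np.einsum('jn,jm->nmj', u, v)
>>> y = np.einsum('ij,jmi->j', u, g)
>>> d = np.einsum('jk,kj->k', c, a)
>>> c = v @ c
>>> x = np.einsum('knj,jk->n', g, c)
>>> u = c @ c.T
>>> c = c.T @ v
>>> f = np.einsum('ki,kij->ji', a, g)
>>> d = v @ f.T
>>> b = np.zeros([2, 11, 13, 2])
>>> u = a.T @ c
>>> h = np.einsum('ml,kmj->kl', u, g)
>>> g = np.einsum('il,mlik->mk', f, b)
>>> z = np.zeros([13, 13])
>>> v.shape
(13, 11)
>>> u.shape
(11, 11)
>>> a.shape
(17, 11)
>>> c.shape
(17, 11)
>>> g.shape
(2, 2)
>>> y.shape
(17,)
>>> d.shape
(13, 13)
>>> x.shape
(11,)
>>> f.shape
(13, 11)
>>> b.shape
(2, 11, 13, 2)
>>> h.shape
(17, 11)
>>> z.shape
(13, 13)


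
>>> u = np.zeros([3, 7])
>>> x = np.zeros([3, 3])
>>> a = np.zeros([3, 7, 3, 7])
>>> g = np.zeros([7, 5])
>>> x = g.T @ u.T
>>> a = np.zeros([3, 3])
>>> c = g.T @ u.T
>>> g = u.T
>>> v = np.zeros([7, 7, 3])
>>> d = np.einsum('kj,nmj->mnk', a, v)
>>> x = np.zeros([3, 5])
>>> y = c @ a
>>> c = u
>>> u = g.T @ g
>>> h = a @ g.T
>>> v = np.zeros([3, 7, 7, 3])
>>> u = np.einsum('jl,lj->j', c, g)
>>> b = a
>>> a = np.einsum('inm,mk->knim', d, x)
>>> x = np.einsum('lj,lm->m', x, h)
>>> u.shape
(3,)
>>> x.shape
(7,)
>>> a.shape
(5, 7, 7, 3)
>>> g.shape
(7, 3)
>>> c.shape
(3, 7)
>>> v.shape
(3, 7, 7, 3)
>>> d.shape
(7, 7, 3)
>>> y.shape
(5, 3)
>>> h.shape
(3, 7)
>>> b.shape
(3, 3)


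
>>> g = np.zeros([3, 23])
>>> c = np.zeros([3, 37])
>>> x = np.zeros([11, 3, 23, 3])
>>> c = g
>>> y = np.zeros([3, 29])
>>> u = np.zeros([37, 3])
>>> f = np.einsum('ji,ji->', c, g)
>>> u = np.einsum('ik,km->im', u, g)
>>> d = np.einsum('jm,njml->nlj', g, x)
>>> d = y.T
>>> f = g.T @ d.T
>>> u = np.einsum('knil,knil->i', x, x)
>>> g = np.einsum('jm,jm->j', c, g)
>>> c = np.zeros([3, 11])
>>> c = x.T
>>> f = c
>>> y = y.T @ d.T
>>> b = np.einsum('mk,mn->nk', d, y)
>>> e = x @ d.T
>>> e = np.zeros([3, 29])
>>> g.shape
(3,)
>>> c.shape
(3, 23, 3, 11)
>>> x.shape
(11, 3, 23, 3)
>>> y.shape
(29, 29)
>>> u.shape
(23,)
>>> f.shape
(3, 23, 3, 11)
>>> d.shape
(29, 3)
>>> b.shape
(29, 3)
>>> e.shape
(3, 29)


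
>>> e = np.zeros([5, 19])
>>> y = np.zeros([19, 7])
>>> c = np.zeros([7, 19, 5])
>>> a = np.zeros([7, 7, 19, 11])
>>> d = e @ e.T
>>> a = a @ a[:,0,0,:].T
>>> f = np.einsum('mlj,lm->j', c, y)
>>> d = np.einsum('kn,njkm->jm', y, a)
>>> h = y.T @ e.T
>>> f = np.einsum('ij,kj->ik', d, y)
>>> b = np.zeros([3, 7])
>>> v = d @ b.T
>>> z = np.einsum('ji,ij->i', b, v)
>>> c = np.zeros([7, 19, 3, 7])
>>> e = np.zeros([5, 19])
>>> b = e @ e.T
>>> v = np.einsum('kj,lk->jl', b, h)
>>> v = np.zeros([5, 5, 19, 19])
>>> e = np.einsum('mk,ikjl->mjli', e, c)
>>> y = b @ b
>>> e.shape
(5, 3, 7, 7)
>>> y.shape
(5, 5)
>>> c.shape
(7, 19, 3, 7)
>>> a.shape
(7, 7, 19, 7)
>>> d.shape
(7, 7)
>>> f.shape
(7, 19)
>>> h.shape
(7, 5)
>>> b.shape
(5, 5)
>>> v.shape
(5, 5, 19, 19)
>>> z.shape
(7,)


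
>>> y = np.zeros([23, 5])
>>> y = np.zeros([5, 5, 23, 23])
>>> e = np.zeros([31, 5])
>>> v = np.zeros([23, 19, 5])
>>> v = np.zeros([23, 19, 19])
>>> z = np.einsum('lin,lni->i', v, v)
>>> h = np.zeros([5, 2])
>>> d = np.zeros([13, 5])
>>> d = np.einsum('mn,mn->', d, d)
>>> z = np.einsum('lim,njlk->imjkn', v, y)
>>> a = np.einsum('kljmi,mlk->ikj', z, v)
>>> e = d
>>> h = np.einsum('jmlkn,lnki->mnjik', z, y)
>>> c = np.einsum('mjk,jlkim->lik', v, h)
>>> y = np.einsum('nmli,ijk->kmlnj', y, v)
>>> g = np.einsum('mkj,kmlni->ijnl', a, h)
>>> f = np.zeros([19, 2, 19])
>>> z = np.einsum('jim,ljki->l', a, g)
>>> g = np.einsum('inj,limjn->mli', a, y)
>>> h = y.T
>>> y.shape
(19, 5, 23, 5, 19)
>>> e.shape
()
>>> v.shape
(23, 19, 19)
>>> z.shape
(23,)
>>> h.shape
(19, 5, 23, 5, 19)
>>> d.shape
()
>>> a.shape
(5, 19, 5)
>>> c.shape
(5, 23, 19)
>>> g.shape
(23, 19, 5)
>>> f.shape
(19, 2, 19)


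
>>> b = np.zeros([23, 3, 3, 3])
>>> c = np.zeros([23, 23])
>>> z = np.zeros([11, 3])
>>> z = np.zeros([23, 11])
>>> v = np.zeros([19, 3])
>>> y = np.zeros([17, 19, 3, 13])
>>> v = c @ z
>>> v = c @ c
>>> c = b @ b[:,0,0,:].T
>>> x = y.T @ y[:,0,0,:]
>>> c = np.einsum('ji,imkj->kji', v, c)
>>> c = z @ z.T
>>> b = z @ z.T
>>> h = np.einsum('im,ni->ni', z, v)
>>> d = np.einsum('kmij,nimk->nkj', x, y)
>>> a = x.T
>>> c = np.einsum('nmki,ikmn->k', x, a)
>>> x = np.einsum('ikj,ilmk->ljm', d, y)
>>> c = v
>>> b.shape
(23, 23)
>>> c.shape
(23, 23)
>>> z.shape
(23, 11)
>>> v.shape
(23, 23)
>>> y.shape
(17, 19, 3, 13)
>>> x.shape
(19, 13, 3)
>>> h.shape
(23, 23)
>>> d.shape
(17, 13, 13)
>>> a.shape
(13, 19, 3, 13)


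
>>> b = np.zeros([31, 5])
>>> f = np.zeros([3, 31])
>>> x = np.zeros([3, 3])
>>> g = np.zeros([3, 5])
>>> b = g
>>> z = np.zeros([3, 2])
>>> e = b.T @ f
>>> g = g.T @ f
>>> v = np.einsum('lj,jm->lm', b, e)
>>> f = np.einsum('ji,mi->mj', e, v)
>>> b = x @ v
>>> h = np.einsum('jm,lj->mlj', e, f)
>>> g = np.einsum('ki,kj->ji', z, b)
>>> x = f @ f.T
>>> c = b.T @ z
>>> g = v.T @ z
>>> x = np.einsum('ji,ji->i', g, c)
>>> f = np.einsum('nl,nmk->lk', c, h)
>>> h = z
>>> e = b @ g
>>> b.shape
(3, 31)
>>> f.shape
(2, 5)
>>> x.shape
(2,)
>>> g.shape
(31, 2)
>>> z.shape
(3, 2)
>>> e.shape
(3, 2)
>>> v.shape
(3, 31)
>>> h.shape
(3, 2)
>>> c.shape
(31, 2)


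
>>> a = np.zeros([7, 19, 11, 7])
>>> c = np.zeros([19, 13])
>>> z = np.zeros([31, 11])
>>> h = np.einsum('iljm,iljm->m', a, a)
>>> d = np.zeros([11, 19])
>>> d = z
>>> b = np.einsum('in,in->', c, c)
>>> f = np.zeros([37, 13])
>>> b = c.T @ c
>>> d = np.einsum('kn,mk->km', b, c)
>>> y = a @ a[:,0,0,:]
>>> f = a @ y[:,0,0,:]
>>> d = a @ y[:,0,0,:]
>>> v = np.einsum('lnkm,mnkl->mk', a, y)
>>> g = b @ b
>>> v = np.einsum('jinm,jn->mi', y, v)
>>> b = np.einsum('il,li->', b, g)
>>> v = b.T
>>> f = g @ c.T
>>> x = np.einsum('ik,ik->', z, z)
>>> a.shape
(7, 19, 11, 7)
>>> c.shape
(19, 13)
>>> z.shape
(31, 11)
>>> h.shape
(7,)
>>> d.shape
(7, 19, 11, 7)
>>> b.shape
()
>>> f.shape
(13, 19)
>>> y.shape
(7, 19, 11, 7)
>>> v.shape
()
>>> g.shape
(13, 13)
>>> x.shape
()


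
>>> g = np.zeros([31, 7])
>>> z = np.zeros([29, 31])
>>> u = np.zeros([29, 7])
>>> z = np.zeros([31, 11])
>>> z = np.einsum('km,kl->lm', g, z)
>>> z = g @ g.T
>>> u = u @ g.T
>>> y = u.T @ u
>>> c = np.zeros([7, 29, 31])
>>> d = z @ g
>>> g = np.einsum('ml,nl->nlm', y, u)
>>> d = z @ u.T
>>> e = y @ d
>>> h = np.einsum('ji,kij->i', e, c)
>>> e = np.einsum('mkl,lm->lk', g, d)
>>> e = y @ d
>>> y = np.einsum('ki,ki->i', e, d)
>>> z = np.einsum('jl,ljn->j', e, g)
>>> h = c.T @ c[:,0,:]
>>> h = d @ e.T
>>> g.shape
(29, 31, 31)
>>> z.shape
(31,)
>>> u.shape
(29, 31)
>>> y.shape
(29,)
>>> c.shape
(7, 29, 31)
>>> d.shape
(31, 29)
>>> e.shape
(31, 29)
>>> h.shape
(31, 31)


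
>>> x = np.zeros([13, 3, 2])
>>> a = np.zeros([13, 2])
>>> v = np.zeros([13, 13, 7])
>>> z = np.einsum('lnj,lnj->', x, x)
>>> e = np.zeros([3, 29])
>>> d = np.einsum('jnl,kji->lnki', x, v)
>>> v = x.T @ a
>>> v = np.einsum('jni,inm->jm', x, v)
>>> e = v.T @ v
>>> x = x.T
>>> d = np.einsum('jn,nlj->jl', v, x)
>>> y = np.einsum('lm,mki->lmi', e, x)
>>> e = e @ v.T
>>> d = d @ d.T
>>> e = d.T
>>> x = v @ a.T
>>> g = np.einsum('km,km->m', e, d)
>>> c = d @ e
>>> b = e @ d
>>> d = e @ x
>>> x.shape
(13, 13)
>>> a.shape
(13, 2)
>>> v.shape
(13, 2)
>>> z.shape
()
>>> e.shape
(13, 13)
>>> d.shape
(13, 13)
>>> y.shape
(2, 2, 13)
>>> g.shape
(13,)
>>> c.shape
(13, 13)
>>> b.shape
(13, 13)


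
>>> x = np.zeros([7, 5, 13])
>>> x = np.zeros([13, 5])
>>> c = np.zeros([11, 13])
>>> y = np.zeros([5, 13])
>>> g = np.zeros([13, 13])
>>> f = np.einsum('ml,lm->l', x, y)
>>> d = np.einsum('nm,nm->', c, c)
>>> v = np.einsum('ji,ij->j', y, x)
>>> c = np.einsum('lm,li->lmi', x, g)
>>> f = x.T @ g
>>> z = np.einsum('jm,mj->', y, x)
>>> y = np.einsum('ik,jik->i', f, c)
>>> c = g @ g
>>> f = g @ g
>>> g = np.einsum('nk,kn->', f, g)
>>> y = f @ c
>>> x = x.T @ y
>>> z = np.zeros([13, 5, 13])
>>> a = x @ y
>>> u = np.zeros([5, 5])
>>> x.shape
(5, 13)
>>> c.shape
(13, 13)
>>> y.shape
(13, 13)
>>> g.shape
()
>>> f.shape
(13, 13)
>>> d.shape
()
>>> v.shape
(5,)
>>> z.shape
(13, 5, 13)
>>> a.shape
(5, 13)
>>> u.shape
(5, 5)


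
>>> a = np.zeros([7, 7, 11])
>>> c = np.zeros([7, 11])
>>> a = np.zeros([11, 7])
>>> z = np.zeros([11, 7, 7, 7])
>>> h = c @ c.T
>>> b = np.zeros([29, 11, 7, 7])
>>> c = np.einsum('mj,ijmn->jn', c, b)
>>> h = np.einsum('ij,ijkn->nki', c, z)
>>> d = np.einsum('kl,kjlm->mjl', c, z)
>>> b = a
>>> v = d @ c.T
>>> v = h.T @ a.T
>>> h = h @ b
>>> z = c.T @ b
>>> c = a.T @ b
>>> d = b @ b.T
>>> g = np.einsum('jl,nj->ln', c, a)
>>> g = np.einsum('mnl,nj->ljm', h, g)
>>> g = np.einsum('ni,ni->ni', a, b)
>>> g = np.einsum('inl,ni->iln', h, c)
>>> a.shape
(11, 7)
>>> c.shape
(7, 7)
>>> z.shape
(7, 7)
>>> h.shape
(7, 7, 7)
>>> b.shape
(11, 7)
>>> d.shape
(11, 11)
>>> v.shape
(11, 7, 11)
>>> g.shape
(7, 7, 7)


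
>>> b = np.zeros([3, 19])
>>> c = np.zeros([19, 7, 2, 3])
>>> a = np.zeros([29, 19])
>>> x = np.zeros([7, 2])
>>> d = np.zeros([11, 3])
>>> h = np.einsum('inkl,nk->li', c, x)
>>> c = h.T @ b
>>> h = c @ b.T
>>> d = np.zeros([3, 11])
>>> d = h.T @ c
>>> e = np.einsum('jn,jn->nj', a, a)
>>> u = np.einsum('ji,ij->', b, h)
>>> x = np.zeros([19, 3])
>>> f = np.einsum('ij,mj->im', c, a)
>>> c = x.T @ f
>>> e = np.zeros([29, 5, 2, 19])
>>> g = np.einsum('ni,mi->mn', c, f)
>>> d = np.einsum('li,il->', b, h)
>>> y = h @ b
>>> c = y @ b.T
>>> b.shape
(3, 19)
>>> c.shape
(19, 3)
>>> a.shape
(29, 19)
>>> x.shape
(19, 3)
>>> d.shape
()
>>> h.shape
(19, 3)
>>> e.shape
(29, 5, 2, 19)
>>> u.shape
()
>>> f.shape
(19, 29)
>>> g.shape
(19, 3)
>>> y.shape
(19, 19)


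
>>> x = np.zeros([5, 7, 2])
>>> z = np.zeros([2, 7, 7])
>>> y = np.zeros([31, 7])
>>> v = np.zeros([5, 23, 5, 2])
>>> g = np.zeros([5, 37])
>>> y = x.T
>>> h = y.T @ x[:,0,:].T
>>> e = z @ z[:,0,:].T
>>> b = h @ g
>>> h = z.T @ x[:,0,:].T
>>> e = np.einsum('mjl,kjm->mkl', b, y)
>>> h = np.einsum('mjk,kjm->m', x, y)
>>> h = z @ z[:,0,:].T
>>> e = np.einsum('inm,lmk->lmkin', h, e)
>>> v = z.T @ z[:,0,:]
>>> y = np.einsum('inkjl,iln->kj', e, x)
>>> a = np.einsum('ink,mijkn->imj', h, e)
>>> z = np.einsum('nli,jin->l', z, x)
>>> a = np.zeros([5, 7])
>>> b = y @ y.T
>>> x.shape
(5, 7, 2)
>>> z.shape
(7,)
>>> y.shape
(37, 2)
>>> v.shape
(7, 7, 7)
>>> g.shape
(5, 37)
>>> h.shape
(2, 7, 2)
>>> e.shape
(5, 2, 37, 2, 7)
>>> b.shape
(37, 37)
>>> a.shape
(5, 7)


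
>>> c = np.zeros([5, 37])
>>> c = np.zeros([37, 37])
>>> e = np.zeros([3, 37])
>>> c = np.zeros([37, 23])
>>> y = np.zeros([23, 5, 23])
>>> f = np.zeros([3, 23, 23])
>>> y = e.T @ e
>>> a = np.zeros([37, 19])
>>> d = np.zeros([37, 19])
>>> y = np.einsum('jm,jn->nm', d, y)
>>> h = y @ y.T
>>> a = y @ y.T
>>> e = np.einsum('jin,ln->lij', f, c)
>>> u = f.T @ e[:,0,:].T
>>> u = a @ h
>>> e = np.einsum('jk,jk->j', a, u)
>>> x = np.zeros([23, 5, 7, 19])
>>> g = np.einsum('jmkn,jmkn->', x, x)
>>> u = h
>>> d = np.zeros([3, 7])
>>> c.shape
(37, 23)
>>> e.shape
(37,)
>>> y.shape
(37, 19)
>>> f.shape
(3, 23, 23)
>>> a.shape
(37, 37)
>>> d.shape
(3, 7)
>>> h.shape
(37, 37)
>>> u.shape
(37, 37)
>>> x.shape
(23, 5, 7, 19)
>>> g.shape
()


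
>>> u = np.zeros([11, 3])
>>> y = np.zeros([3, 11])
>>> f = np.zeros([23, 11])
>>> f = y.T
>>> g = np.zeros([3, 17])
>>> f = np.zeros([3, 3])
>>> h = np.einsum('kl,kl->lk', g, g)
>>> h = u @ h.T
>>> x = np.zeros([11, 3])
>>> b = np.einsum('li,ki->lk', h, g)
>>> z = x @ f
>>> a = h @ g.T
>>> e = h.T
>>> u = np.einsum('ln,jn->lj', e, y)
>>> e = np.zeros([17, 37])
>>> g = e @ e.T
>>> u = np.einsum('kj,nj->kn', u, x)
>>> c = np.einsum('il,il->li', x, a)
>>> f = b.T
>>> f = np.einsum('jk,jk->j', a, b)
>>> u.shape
(17, 11)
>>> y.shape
(3, 11)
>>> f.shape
(11,)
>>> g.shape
(17, 17)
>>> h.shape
(11, 17)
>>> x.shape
(11, 3)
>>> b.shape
(11, 3)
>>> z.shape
(11, 3)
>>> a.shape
(11, 3)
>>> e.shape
(17, 37)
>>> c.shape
(3, 11)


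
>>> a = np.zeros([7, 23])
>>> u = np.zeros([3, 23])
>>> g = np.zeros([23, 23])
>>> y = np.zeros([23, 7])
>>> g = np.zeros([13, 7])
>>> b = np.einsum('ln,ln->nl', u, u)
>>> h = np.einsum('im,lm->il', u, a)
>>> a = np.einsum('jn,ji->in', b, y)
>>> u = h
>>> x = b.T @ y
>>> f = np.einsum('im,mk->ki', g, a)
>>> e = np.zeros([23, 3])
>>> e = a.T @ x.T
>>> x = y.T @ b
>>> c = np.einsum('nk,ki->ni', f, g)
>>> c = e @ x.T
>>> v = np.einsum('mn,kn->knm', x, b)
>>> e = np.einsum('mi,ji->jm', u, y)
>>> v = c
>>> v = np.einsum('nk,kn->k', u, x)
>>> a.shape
(7, 3)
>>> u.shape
(3, 7)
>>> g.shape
(13, 7)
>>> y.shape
(23, 7)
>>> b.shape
(23, 3)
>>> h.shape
(3, 7)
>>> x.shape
(7, 3)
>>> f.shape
(3, 13)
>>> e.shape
(23, 3)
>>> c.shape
(3, 7)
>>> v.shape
(7,)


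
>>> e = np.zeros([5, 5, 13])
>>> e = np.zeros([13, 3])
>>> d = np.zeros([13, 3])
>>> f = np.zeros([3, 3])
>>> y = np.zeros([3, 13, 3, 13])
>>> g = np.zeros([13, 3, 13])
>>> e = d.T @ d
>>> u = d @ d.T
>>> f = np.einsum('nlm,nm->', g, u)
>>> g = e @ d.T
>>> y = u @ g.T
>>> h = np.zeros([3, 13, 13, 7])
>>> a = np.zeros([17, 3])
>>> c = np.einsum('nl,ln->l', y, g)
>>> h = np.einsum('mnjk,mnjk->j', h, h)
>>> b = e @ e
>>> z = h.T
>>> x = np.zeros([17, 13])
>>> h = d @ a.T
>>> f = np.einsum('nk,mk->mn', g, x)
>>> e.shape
(3, 3)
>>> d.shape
(13, 3)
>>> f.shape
(17, 3)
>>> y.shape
(13, 3)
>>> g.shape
(3, 13)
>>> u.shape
(13, 13)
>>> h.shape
(13, 17)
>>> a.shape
(17, 3)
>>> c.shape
(3,)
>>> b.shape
(3, 3)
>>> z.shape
(13,)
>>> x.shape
(17, 13)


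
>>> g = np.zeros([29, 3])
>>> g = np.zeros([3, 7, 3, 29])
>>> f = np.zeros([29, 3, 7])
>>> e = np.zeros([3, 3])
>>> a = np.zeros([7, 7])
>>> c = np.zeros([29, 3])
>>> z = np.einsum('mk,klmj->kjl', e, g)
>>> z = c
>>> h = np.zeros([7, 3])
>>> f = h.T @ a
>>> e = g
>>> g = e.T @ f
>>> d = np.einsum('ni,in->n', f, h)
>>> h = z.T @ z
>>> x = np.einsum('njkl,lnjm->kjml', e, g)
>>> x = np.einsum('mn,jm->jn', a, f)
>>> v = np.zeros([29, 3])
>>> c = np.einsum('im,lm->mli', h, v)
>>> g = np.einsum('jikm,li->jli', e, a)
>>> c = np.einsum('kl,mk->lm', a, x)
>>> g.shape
(3, 7, 7)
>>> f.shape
(3, 7)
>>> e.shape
(3, 7, 3, 29)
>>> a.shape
(7, 7)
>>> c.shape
(7, 3)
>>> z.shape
(29, 3)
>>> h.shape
(3, 3)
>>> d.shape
(3,)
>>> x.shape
(3, 7)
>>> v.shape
(29, 3)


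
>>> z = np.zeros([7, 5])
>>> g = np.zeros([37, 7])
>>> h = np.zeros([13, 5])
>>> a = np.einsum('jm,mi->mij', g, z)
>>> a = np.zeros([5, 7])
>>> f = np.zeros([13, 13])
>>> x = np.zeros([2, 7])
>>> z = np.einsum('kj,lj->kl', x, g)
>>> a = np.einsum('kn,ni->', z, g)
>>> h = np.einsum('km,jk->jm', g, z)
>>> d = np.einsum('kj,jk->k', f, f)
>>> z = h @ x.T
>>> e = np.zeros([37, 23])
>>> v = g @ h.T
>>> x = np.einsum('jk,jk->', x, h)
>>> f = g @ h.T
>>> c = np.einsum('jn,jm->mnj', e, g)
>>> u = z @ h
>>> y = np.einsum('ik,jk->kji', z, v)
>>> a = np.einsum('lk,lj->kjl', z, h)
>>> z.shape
(2, 2)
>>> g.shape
(37, 7)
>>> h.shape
(2, 7)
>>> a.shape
(2, 7, 2)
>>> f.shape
(37, 2)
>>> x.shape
()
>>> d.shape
(13,)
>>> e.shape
(37, 23)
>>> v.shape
(37, 2)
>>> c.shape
(7, 23, 37)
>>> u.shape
(2, 7)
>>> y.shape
(2, 37, 2)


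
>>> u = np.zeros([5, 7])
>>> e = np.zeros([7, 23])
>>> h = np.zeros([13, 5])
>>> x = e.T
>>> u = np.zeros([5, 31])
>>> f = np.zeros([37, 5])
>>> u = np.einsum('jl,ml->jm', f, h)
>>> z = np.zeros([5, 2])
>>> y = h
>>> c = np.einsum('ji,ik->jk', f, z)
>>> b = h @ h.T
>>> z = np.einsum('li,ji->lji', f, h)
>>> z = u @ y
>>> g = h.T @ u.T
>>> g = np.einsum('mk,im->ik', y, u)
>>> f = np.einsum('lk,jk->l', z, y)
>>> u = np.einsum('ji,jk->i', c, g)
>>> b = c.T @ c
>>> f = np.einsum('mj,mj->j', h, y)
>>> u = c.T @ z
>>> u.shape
(2, 5)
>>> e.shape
(7, 23)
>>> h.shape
(13, 5)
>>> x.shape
(23, 7)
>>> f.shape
(5,)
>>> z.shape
(37, 5)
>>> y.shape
(13, 5)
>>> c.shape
(37, 2)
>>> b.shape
(2, 2)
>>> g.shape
(37, 5)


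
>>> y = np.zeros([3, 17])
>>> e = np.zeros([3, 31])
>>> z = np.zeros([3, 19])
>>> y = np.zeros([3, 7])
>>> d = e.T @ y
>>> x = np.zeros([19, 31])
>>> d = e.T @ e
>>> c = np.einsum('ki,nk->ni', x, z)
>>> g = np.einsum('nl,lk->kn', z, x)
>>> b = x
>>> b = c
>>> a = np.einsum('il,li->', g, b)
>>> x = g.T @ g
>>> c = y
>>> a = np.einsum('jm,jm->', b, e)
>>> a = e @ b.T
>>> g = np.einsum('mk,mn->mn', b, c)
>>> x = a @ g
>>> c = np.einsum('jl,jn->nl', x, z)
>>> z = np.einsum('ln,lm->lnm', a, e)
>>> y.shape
(3, 7)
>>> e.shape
(3, 31)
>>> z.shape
(3, 3, 31)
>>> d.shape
(31, 31)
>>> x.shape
(3, 7)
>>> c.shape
(19, 7)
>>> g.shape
(3, 7)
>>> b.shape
(3, 31)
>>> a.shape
(3, 3)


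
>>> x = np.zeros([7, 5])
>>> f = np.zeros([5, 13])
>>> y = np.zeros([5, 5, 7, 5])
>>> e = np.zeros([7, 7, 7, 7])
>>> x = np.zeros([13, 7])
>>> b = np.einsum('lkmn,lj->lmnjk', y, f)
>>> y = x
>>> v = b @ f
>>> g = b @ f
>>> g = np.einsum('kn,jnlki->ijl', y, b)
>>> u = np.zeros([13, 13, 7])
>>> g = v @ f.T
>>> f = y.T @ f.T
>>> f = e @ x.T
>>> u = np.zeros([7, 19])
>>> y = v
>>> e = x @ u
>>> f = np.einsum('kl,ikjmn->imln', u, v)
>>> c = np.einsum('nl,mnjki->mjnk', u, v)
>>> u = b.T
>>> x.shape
(13, 7)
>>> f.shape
(5, 13, 19, 13)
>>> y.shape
(5, 7, 5, 13, 13)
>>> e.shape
(13, 19)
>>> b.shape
(5, 7, 5, 13, 5)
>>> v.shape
(5, 7, 5, 13, 13)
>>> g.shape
(5, 7, 5, 13, 5)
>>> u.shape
(5, 13, 5, 7, 5)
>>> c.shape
(5, 5, 7, 13)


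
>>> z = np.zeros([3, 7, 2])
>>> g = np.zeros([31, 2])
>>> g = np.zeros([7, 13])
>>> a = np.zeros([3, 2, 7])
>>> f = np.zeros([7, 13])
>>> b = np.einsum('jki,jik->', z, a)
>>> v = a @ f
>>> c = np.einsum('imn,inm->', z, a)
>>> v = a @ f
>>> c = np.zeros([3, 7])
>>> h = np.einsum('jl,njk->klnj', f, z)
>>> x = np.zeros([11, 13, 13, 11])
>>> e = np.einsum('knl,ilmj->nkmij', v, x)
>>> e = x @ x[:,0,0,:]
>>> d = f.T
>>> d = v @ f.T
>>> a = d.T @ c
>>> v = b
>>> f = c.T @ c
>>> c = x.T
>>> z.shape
(3, 7, 2)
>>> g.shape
(7, 13)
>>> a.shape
(7, 2, 7)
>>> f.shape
(7, 7)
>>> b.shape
()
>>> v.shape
()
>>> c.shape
(11, 13, 13, 11)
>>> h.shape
(2, 13, 3, 7)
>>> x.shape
(11, 13, 13, 11)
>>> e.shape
(11, 13, 13, 11)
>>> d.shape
(3, 2, 7)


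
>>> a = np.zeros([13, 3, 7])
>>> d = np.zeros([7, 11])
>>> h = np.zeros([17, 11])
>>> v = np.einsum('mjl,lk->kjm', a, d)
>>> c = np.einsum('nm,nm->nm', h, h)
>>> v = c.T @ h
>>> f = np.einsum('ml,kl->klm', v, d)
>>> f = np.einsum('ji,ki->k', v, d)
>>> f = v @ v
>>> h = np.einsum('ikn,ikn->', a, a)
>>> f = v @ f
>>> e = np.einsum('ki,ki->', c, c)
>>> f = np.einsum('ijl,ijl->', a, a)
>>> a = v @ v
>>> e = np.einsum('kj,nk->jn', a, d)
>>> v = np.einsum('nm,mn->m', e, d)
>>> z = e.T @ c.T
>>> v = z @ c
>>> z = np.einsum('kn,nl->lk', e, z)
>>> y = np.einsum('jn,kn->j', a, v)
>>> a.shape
(11, 11)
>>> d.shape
(7, 11)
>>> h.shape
()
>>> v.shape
(7, 11)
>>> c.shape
(17, 11)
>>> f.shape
()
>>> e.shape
(11, 7)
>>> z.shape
(17, 11)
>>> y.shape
(11,)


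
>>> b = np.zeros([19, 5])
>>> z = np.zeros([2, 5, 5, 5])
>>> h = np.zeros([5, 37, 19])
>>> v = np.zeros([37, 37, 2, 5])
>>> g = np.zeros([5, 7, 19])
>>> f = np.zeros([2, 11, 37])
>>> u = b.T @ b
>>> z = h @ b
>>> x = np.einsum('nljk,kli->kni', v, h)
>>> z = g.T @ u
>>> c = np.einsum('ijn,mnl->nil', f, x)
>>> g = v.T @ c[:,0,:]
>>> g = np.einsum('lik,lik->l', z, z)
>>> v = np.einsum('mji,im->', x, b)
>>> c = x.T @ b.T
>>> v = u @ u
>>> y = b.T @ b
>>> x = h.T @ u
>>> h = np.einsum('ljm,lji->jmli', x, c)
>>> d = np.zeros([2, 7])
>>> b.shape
(19, 5)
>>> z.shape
(19, 7, 5)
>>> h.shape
(37, 5, 19, 19)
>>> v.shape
(5, 5)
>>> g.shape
(19,)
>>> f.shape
(2, 11, 37)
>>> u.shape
(5, 5)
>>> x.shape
(19, 37, 5)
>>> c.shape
(19, 37, 19)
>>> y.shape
(5, 5)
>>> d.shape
(2, 7)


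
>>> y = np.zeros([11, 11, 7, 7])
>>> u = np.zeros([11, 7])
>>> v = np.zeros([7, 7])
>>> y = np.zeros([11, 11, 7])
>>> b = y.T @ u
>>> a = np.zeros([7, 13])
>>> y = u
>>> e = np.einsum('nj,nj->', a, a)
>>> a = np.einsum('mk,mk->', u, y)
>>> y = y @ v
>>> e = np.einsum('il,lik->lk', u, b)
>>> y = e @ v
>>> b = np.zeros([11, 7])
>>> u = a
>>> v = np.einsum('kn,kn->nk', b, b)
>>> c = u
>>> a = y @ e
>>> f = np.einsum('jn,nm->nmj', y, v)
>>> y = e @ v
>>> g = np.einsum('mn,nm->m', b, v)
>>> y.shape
(7, 11)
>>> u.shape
()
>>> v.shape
(7, 11)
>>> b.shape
(11, 7)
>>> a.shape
(7, 7)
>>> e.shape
(7, 7)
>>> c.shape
()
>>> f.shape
(7, 11, 7)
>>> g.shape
(11,)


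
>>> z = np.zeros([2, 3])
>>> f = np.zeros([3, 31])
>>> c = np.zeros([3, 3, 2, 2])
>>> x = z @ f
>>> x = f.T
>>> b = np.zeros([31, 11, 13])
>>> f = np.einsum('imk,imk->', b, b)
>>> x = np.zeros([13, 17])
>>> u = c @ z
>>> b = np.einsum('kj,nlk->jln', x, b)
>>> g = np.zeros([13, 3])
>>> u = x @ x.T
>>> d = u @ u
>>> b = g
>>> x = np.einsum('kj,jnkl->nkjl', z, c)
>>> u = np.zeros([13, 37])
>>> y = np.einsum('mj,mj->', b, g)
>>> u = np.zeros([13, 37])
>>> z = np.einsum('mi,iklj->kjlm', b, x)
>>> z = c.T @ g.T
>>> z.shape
(2, 2, 3, 13)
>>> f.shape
()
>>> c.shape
(3, 3, 2, 2)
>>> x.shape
(3, 2, 3, 2)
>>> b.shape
(13, 3)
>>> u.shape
(13, 37)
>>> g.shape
(13, 3)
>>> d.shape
(13, 13)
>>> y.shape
()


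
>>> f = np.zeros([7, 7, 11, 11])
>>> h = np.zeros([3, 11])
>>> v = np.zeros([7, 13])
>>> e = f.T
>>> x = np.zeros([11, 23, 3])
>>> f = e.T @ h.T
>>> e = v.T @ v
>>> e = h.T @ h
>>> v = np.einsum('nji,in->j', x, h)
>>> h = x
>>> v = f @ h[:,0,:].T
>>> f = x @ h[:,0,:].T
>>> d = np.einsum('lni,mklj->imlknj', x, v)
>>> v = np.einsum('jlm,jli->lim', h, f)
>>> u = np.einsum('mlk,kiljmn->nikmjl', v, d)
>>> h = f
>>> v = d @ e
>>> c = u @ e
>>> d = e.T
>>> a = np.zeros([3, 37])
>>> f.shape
(11, 23, 11)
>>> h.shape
(11, 23, 11)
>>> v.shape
(3, 7, 11, 7, 23, 11)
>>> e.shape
(11, 11)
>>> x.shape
(11, 23, 3)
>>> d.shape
(11, 11)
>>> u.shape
(11, 7, 3, 23, 7, 11)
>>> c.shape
(11, 7, 3, 23, 7, 11)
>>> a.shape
(3, 37)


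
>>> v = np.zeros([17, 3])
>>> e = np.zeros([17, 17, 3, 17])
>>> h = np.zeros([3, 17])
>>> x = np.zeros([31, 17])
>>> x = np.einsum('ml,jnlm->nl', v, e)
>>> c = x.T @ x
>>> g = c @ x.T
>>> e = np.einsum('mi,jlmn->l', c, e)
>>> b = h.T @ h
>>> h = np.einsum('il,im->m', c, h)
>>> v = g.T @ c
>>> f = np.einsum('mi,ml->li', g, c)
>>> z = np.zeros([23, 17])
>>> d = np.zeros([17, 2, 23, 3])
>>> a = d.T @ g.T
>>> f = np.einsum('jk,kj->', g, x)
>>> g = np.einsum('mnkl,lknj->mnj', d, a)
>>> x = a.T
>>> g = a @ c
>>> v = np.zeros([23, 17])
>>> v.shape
(23, 17)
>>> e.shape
(17,)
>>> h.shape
(17,)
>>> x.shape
(3, 2, 23, 3)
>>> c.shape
(3, 3)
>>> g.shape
(3, 23, 2, 3)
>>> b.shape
(17, 17)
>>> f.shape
()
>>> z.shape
(23, 17)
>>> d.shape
(17, 2, 23, 3)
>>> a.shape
(3, 23, 2, 3)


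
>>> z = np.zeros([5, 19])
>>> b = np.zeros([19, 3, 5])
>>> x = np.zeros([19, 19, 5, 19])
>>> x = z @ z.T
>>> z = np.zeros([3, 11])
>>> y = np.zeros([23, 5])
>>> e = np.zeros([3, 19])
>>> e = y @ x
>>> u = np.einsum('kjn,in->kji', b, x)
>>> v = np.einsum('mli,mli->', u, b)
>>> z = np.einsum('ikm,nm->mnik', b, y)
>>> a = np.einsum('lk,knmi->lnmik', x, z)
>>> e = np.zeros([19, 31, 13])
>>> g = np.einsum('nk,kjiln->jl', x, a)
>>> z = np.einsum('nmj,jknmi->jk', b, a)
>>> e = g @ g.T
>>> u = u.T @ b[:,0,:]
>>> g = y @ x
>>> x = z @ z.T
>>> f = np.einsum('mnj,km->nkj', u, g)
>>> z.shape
(5, 23)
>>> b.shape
(19, 3, 5)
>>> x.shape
(5, 5)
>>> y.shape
(23, 5)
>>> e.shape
(23, 23)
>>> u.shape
(5, 3, 5)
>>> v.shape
()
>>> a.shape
(5, 23, 19, 3, 5)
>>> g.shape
(23, 5)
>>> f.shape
(3, 23, 5)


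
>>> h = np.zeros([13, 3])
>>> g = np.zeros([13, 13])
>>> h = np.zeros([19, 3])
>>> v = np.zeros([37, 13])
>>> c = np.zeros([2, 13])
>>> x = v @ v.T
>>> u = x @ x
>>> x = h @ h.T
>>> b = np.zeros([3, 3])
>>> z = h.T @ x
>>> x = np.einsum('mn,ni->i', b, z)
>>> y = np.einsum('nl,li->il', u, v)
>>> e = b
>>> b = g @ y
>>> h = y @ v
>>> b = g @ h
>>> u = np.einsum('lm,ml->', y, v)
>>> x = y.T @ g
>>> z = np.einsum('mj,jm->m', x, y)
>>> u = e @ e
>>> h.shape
(13, 13)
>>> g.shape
(13, 13)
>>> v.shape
(37, 13)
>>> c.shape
(2, 13)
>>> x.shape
(37, 13)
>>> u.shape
(3, 3)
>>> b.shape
(13, 13)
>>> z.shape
(37,)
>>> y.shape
(13, 37)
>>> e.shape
(3, 3)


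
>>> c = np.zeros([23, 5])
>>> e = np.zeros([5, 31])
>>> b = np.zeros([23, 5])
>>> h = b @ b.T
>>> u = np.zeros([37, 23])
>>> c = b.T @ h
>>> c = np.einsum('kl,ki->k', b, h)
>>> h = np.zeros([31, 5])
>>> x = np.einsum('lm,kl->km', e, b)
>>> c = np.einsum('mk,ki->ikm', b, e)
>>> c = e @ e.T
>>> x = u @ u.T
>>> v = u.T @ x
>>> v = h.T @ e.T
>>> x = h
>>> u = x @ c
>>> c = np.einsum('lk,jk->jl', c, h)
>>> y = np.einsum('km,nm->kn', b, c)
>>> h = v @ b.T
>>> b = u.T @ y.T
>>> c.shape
(31, 5)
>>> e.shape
(5, 31)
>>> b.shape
(5, 23)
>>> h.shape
(5, 23)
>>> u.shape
(31, 5)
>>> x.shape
(31, 5)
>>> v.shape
(5, 5)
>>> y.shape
(23, 31)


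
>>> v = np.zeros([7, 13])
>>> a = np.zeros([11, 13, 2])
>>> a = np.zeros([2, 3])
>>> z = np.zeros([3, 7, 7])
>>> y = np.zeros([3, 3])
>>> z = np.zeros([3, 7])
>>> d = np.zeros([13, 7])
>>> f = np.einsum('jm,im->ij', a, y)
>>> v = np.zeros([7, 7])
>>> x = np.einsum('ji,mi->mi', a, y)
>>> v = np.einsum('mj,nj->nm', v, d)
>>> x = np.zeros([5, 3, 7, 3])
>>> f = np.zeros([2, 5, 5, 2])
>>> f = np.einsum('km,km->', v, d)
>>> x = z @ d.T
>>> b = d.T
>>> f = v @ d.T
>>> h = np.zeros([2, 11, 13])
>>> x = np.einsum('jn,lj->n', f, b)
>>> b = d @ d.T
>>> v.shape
(13, 7)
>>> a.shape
(2, 3)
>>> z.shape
(3, 7)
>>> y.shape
(3, 3)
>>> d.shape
(13, 7)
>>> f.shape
(13, 13)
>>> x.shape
(13,)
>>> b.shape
(13, 13)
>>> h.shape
(2, 11, 13)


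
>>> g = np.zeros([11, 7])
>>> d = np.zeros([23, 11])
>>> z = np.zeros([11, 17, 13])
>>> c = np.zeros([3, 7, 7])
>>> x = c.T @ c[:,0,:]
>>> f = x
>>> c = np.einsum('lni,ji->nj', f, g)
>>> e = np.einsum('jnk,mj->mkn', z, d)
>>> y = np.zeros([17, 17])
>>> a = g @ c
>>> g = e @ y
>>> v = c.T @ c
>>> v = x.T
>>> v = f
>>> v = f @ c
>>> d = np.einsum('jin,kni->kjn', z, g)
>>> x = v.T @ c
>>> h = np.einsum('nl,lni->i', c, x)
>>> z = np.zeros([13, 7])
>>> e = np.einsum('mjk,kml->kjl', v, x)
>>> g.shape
(23, 13, 17)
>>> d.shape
(23, 11, 13)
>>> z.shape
(13, 7)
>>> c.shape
(7, 11)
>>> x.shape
(11, 7, 11)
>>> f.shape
(7, 7, 7)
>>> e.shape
(11, 7, 11)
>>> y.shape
(17, 17)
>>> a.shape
(11, 11)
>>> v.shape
(7, 7, 11)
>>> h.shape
(11,)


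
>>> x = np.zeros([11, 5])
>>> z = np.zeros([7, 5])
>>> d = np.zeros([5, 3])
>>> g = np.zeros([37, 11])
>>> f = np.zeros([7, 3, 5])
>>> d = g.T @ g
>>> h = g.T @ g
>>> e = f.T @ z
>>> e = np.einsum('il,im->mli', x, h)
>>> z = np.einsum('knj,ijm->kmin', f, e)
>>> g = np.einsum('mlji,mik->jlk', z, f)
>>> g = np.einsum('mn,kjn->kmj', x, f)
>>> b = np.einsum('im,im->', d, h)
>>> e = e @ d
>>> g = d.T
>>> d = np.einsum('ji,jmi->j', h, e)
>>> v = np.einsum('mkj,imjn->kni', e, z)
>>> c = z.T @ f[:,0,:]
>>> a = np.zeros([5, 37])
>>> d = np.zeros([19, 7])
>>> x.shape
(11, 5)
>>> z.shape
(7, 11, 11, 3)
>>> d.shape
(19, 7)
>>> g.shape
(11, 11)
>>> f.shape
(7, 3, 5)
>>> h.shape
(11, 11)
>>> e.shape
(11, 5, 11)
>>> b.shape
()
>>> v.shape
(5, 3, 7)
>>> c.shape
(3, 11, 11, 5)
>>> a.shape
(5, 37)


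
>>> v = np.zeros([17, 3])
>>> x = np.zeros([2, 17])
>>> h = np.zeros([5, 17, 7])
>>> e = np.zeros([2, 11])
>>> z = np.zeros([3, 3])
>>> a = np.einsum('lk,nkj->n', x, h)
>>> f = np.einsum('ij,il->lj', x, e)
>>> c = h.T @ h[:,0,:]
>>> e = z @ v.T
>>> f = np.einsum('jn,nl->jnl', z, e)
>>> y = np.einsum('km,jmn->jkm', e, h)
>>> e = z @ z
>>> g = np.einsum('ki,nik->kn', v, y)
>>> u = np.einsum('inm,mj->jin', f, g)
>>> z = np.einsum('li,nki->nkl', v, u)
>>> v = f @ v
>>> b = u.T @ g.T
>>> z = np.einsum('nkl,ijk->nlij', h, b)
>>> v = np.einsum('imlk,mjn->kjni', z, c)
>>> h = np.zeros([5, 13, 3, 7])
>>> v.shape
(3, 17, 7, 5)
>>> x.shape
(2, 17)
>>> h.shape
(5, 13, 3, 7)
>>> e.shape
(3, 3)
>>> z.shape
(5, 7, 3, 3)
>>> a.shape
(5,)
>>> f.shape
(3, 3, 17)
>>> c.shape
(7, 17, 7)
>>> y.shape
(5, 3, 17)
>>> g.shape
(17, 5)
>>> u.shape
(5, 3, 3)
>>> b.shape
(3, 3, 17)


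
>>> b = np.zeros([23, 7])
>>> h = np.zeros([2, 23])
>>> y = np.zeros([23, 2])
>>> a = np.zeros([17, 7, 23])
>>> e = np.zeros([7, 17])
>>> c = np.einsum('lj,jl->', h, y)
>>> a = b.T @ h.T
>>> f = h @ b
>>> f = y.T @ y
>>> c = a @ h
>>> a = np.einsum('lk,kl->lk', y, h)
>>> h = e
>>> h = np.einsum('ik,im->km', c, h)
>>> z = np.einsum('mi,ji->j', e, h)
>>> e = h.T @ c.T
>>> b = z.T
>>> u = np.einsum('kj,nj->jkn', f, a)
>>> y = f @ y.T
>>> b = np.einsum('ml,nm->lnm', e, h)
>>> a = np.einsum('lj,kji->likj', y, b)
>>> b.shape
(7, 23, 17)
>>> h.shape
(23, 17)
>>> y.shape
(2, 23)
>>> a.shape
(2, 17, 7, 23)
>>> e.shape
(17, 7)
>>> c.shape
(7, 23)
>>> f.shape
(2, 2)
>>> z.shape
(23,)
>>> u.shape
(2, 2, 23)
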